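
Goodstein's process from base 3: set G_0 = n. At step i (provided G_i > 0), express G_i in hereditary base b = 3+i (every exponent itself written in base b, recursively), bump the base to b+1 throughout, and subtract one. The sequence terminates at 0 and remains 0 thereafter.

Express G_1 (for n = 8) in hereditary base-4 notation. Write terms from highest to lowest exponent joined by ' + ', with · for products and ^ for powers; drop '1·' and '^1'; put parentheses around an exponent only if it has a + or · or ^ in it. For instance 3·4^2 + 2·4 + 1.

2·4 + 1

[0] 8 ≡ 2·3 + 2 (base 3). Lift 4: 10. −1: 9.
[1] 9 ≡ 2·4 + 1 (base 4). Lift 5: 11. −1: 10.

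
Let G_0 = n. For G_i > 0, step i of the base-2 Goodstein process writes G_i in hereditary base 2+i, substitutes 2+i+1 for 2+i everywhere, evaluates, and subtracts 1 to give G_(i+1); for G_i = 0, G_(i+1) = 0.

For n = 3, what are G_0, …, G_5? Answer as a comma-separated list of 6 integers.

3, 3, 3, 2, 1, 0

G_0 = 3. HB_2(3) = 2 + 1. Bump = 4. G_1 = 3.
G_1 = 3. HB_3(3) = 3. Bump = 4. G_2 = 3.
G_2 = 3. HB_4(3) = 3. Bump = 3. G_3 = 2.
G_3 = 2. HB_5(2) = 2. Bump = 2. G_4 = 1.
G_4 = 1. HB_6(1) = 1. Bump = 1. G_5 = 0.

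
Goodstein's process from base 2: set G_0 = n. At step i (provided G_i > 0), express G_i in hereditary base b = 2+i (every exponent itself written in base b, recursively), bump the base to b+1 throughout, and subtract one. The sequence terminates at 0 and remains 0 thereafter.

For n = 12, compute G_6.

step 0: 12 = 2^(2 + 1) + 2^2; sub 3 for 2: 3^(3 + 1) + 3^3; = 108; G_1 = 108−1 = 107
step 1: 107 = 3^(3 + 1) + 2·3^2 + 2·3 + 2; sub 4 for 3: 4^(4 + 1) + 2·4^2 + 2·4 + 2; = 1066; G_2 = 1066−1 = 1065
step 2: 1065 = 4^(4 + 1) + 2·4^2 + 2·4 + 1; sub 5 for 4: 5^(5 + 1) + 2·5^2 + 2·5 + 1; = 15686; G_3 = 15686−1 = 15685
step 3: 15685 = 5^(5 + 1) + 2·5^2 + 2·5; sub 6 for 5: 6^(6 + 1) + 2·6^2 + 2·6; = 280020; G_4 = 280020−1 = 280019
step 4: 280019 = 6^(6 + 1) + 2·6^2 + 6 + 5; sub 7 for 6: 7^(7 + 1) + 2·7^2 + 7 + 5; = 5764911; G_5 = 5764911−1 = 5764910
step 5: 5764910 = 7^(7 + 1) + 2·7^2 + 7 + 4; sub 8 for 7: 8^(8 + 1) + 2·8^2 + 8 + 4; = 134217868; G_6 = 134217868−1 = 134217867
step 6: 134217867 = 8^(8 + 1) + 2·8^2 + 8 + 3; sub 9 for 8: 9^(9 + 1) + 2·9^2 + 9 + 3; = 3486784575; G_7 = 3486784575−1 = 3486784574

134217867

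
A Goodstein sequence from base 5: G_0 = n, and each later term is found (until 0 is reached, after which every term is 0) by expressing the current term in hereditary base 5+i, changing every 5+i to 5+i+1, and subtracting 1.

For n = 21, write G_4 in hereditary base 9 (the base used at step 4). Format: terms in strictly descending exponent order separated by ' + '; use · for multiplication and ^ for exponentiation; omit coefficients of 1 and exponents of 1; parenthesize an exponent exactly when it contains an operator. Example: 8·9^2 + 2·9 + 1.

(0) 21|_5 = 4·5 + 1 ↦ 4·6 + 1|_6 = 25 ⇒ 24
(1) 24|_6 = 4·6 ↦ 4·7|_7 = 28 ⇒ 27
(2) 27|_7 = 3·7 + 6 ↦ 3·8 + 6|_8 = 30 ⇒ 29
(3) 29|_8 = 3·8 + 5 ↦ 3·9 + 5|_9 = 32 ⇒ 31
(4) 31|_9 = 3·9 + 4 ↦ 3·10 + 4|_10 = 34 ⇒ 33

3·9 + 4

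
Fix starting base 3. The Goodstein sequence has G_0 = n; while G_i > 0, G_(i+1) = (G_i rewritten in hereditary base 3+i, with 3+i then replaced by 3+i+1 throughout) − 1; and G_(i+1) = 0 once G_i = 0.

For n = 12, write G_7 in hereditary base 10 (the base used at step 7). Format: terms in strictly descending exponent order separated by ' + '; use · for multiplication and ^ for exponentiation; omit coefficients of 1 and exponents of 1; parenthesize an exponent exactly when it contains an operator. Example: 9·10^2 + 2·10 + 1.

12 —HB3→ 3^2 + 3 —bump→ 4^2 + 4 = 20 —(−1)→ 19
19 —HB4→ 4^2 + 3 —bump→ 5^2 + 3 = 28 —(−1)→ 27
27 —HB5→ 5^2 + 2 —bump→ 6^2 + 2 = 38 —(−1)→ 37
37 —HB6→ 6^2 + 1 —bump→ 7^2 + 1 = 50 —(−1)→ 49
49 —HB7→ 7^2 —bump→ 8^2 = 64 —(−1)→ 63
63 —HB8→ 7·8 + 7 —bump→ 7·9 + 7 = 70 —(−1)→ 69
69 —HB9→ 7·9 + 6 —bump→ 7·10 + 6 = 76 —(−1)→ 75

7·10 + 5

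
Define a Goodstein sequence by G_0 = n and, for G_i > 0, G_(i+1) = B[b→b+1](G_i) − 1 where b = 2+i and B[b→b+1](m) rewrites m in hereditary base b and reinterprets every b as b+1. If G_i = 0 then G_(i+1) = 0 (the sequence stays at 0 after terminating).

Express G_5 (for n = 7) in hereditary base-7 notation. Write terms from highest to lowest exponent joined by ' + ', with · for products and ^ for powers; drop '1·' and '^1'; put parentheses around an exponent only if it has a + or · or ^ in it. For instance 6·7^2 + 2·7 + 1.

7^7

G_0 = 7. HB_2(7) = 2^2 + 2 + 1. Bump = 31. G_1 = 30.
G_1 = 30. HB_3(30) = 3^3 + 3. Bump = 260. G_2 = 259.
G_2 = 259. HB_4(259) = 4^4 + 3. Bump = 3128. G_3 = 3127.
G_3 = 3127. HB_5(3127) = 5^5 + 2. Bump = 46658. G_4 = 46657.
G_4 = 46657. HB_6(46657) = 6^6 + 1. Bump = 823544. G_5 = 823543.
G_5 = 823543. HB_7(823543) = 7^7. Bump = 16777216. G_6 = 16777215.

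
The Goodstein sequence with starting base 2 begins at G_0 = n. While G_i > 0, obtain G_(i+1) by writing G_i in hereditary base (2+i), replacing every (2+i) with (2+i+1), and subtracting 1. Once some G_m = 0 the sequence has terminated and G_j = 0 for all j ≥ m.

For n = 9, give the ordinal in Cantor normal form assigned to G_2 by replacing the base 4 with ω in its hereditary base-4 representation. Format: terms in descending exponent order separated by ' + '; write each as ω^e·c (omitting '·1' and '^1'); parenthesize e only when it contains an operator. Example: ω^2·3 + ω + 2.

[0] 9 ≡ 2^(2 + 1) + 1 (base 2). Lift 3: 82. −1: 81.
[1] 81 ≡ 3^(3 + 1) (base 3). Lift 4: 1024. −1: 1023.
[2] 1023 ≡ 3·4^4 + 3·4^3 + 3·4^2 + 3·4 + 3 (base 4). Lift 5: 9843. −1: 9842.

ω^ω·3 + ω^3·3 + ω^2·3 + ω·3 + 3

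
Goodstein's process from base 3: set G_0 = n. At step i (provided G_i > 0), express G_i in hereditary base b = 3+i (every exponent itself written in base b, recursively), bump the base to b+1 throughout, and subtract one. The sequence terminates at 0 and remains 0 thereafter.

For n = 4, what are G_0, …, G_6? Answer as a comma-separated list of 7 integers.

4 —HB3→ 3 + 1 —bump→ 4 + 1 = 5 —(−1)→ 4
4 —HB4→ 4 —bump→ 5 = 5 —(−1)→ 4
4 —HB5→ 4 —bump→ 4 = 4 —(−1)→ 3
3 —HB6→ 3 —bump→ 3 = 3 —(−1)→ 2
2 —HB7→ 2 —bump→ 2 = 2 —(−1)→ 1
1 —HB8→ 1 —bump→ 1 = 1 —(−1)→ 0

4, 4, 4, 3, 2, 1, 0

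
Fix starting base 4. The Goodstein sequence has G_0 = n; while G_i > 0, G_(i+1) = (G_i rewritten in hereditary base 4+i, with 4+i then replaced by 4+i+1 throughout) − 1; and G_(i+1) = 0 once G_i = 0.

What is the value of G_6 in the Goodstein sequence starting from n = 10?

(0) 10|_4 = 2·4 + 2 ↦ 2·5 + 2|_5 = 12 ⇒ 11
(1) 11|_5 = 2·5 + 1 ↦ 2·6 + 1|_6 = 13 ⇒ 12
(2) 12|_6 = 2·6 ↦ 2·7|_7 = 14 ⇒ 13
(3) 13|_7 = 7 + 6 ↦ 8 + 6|_8 = 14 ⇒ 13
(4) 13|_8 = 8 + 5 ↦ 9 + 5|_9 = 14 ⇒ 13
(5) 13|_9 = 9 + 4 ↦ 10 + 4|_10 = 14 ⇒ 13
(6) 13|_10 = 10 + 3 ↦ 11 + 3|_11 = 14 ⇒ 13

13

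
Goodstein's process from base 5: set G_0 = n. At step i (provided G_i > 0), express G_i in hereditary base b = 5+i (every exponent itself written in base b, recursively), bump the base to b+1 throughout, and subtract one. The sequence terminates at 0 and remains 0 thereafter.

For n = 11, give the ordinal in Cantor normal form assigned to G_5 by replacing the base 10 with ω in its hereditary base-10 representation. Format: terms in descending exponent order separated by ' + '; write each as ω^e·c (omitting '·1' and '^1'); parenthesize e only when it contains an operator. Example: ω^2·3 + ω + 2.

ω + 3

(0) 11|_5 = 2·5 + 1 ↦ 2·6 + 1|_6 = 13 ⇒ 12
(1) 12|_6 = 2·6 ↦ 2·7|_7 = 14 ⇒ 13
(2) 13|_7 = 7 + 6 ↦ 8 + 6|_8 = 14 ⇒ 13
(3) 13|_8 = 8 + 5 ↦ 9 + 5|_9 = 14 ⇒ 13
(4) 13|_9 = 9 + 4 ↦ 10 + 4|_10 = 14 ⇒ 13
(5) 13|_10 = 10 + 3 ↦ 11 + 3|_11 = 14 ⇒ 13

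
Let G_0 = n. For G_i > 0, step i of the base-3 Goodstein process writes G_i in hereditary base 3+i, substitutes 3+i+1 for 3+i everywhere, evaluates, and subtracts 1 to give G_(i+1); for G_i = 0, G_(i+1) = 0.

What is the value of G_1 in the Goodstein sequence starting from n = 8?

8 —HB3→ 2·3 + 2 —bump→ 2·4 + 2 = 10 —(−1)→ 9
9 —HB4→ 2·4 + 1 —bump→ 2·5 + 1 = 11 —(−1)→ 10

9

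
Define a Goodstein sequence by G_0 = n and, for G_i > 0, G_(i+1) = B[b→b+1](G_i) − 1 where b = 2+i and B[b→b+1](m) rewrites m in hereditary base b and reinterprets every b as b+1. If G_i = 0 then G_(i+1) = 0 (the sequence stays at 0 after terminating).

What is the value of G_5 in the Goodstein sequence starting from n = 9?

(0) 9|_2 = 2^(2 + 1) + 1 ↦ 3^(3 + 1) + 1|_3 = 82 ⇒ 81
(1) 81|_3 = 3^(3 + 1) ↦ 4^(4 + 1)|_4 = 1024 ⇒ 1023
(2) 1023|_4 = 3·4^4 + 3·4^3 + 3·4^2 + 3·4 + 3 ↦ 3·5^5 + 3·5^3 + 3·5^2 + 3·5 + 3|_5 = 9843 ⇒ 9842
(3) 9842|_5 = 3·5^5 + 3·5^3 + 3·5^2 + 3·5 + 2 ↦ 3·6^6 + 3·6^3 + 3·6^2 + 3·6 + 2|_6 = 140744 ⇒ 140743
(4) 140743|_6 = 3·6^6 + 3·6^3 + 3·6^2 + 3·6 + 1 ↦ 3·7^7 + 3·7^3 + 3·7^2 + 3·7 + 1|_7 = 2471827 ⇒ 2471826

2471826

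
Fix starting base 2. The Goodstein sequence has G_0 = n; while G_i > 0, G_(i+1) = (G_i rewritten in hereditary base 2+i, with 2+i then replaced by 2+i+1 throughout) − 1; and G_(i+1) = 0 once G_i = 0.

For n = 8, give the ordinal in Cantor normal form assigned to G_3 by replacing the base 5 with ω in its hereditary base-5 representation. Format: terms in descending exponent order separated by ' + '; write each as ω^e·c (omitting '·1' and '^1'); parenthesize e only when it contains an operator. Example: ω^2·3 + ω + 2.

i=0: 8 = 2^(2 + 1) (b=2); 2→3: 3^(3 + 1) = 81; 81−1 = 80
i=1: 80 = 2·3^3 + 2·3^2 + 2·3 + 2 (b=3); 3→4: 2·4^4 + 2·4^2 + 2·4 + 2 = 554; 554−1 = 553
i=2: 553 = 2·4^4 + 2·4^2 + 2·4 + 1 (b=4); 4→5: 2·5^5 + 2·5^2 + 2·5 + 1 = 6311; 6311−1 = 6310
i=3: 6310 = 2·5^5 + 2·5^2 + 2·5 (b=5); 5→6: 2·6^6 + 2·6^2 + 2·6 = 93396; 93396−1 = 93395

ω^ω·2 + ω^2·2 + ω·2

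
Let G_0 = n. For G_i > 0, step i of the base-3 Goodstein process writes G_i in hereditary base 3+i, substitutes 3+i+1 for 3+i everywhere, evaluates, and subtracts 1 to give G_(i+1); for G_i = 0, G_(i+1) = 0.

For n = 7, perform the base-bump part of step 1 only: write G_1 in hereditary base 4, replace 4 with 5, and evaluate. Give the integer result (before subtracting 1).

(0) 7|_3 = 2·3 + 1 ↦ 2·4 + 1|_4 = 9 ⇒ 8
(1) 8|_4 = 2·4 ↦ 2·5|_5 = 10 ⇒ 9

10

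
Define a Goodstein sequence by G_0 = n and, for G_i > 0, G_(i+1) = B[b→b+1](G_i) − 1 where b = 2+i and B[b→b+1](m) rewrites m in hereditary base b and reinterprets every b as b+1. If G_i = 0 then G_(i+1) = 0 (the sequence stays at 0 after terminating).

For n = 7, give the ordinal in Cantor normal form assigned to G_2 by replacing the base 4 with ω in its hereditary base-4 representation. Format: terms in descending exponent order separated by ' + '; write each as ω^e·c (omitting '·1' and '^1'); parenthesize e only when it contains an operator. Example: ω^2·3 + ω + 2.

7 —HB2→ 2^2 + 2 + 1 —bump→ 3^3 + 3 + 1 = 31 —(−1)→ 30
30 —HB3→ 3^3 + 3 —bump→ 4^4 + 4 = 260 —(−1)→ 259

ω^ω + 3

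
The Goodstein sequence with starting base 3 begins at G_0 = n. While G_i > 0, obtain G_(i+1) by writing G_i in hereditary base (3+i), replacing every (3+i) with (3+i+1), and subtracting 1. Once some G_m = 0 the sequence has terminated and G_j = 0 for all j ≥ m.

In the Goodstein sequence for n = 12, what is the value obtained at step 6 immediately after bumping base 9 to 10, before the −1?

12 —HB3→ 3^2 + 3 —bump→ 4^2 + 4 = 20 —(−1)→ 19
19 —HB4→ 4^2 + 3 —bump→ 5^2 + 3 = 28 —(−1)→ 27
27 —HB5→ 5^2 + 2 —bump→ 6^2 + 2 = 38 —(−1)→ 37
37 —HB6→ 6^2 + 1 —bump→ 7^2 + 1 = 50 —(−1)→ 49
49 —HB7→ 7^2 —bump→ 8^2 = 64 —(−1)→ 63
63 —HB8→ 7·8 + 7 —bump→ 7·9 + 7 = 70 —(−1)→ 69

76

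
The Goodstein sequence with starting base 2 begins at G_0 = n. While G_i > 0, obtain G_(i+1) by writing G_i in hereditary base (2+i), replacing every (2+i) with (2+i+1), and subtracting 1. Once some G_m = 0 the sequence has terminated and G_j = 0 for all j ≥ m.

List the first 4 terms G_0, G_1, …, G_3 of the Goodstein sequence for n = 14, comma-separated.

G_0=14  [base 2] 2^(2 + 1) + 2^2 + 2  →[2↦3]→  3^(3 + 1) + 3^3 + 3 = 111  −1 ⇒ G_1=110
G_1=110  [base 3] 3^(3 + 1) + 3^3 + 2  →[3↦4]→  4^(4 + 1) + 4^4 + 2 = 1282  −1 ⇒ G_2=1281
G_2=1281  [base 4] 4^(4 + 1) + 4^4 + 1  →[4↦5]→  5^(5 + 1) + 5^5 + 1 = 18751  −1 ⇒ G_3=18750

14, 110, 1281, 18750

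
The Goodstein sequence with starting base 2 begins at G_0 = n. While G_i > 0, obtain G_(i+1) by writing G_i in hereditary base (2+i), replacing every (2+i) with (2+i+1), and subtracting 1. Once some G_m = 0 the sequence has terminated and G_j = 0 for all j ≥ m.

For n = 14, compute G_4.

326591

step 0: 14 = 2^(2 + 1) + 2^2 + 2; sub 3 for 2: 3^(3 + 1) + 3^3 + 3; = 111; G_1 = 111−1 = 110
step 1: 110 = 3^(3 + 1) + 3^3 + 2; sub 4 for 3: 4^(4 + 1) + 4^4 + 2; = 1282; G_2 = 1282−1 = 1281
step 2: 1281 = 4^(4 + 1) + 4^4 + 1; sub 5 for 4: 5^(5 + 1) + 5^5 + 1; = 18751; G_3 = 18751−1 = 18750
step 3: 18750 = 5^(5 + 1) + 5^5; sub 6 for 5: 6^(6 + 1) + 6^6; = 326592; G_4 = 326592−1 = 326591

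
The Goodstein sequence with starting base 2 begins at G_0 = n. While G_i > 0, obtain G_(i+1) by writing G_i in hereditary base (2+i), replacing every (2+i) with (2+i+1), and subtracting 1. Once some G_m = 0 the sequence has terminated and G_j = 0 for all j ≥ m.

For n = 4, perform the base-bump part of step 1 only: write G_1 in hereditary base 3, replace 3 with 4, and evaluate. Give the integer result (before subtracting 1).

step 0: 4 = 2^2; sub 3 for 2: 3^3; = 27; G_1 = 27−1 = 26
step 1: 26 = 2·3^2 + 2·3 + 2; sub 4 for 3: 2·4^2 + 2·4 + 2; = 42; G_2 = 42−1 = 41

42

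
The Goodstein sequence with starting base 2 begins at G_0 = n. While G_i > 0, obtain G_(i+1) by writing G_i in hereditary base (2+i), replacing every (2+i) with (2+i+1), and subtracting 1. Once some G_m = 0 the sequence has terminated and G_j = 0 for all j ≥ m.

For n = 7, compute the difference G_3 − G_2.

2868

[0] 7 ≡ 2^2 + 2 + 1 (base 2). Lift 3: 31. −1: 30.
[1] 30 ≡ 3^3 + 3 (base 3). Lift 4: 260. −1: 259.
[2] 259 ≡ 4^4 + 3 (base 4). Lift 5: 3128. −1: 3127.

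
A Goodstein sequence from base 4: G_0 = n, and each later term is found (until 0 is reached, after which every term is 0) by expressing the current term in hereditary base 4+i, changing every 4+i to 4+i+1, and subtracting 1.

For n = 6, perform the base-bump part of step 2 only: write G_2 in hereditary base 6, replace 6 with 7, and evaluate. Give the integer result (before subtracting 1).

(0) 6|_4 = 4 + 2 ↦ 5 + 2|_5 = 7 ⇒ 6
(1) 6|_5 = 5 + 1 ↦ 6 + 1|_6 = 7 ⇒ 6

7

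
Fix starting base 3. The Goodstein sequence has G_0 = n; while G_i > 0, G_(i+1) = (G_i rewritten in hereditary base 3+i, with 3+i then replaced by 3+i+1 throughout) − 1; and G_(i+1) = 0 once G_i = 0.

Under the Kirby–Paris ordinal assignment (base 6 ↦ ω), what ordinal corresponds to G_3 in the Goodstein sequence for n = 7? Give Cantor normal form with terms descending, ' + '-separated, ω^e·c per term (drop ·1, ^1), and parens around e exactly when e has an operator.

base 3: 7 = 2·3 + 1; at 4: 2·4 + 1 = 9; next = 8
base 4: 8 = 2·4; at 5: 2·5 = 10; next = 9
base 5: 9 = 5 + 4; at 6: 6 + 4 = 10; next = 9

ω + 3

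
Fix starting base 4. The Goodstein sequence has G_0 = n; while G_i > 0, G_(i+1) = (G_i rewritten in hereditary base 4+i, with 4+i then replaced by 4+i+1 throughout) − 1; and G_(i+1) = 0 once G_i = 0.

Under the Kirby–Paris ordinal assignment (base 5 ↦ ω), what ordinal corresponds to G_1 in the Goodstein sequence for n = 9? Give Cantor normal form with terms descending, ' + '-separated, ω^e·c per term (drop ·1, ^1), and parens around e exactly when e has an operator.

ω·2

G_0 = 9. HB_4(9) = 2·4 + 1. Bump = 11. G_1 = 10.
G_1 = 10. HB_5(10) = 2·5. Bump = 12. G_2 = 11.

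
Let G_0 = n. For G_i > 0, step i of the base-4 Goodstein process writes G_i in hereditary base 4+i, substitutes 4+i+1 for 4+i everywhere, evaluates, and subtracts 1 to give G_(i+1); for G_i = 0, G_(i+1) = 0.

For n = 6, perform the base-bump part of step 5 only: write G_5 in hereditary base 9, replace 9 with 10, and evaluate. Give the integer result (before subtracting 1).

4

G_0 = 6. HB_4(6) = 4 + 2. Bump = 7. G_1 = 6.
G_1 = 6. HB_5(6) = 5 + 1. Bump = 7. G_2 = 6.
G_2 = 6. HB_6(6) = 6. Bump = 7. G_3 = 6.
G_3 = 6. HB_7(6) = 6. Bump = 6. G_4 = 5.
G_4 = 5. HB_8(5) = 5. Bump = 5. G_5 = 4.
G_5 = 4. HB_9(4) = 4. Bump = 4. G_6 = 3.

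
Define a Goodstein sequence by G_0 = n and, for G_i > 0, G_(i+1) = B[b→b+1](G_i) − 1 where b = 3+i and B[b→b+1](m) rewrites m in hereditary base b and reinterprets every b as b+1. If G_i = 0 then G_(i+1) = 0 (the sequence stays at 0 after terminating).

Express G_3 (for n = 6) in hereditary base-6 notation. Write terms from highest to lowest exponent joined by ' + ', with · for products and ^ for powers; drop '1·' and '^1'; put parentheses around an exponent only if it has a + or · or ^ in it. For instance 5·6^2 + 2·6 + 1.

step 0: 6 = 2·3; sub 4 for 3: 2·4; = 8; G_1 = 8−1 = 7
step 1: 7 = 4 + 3; sub 5 for 4: 5 + 3; = 8; G_2 = 8−1 = 7
step 2: 7 = 5 + 2; sub 6 for 5: 6 + 2; = 8; G_3 = 8−1 = 7
step 3: 7 = 6 + 1; sub 7 for 6: 7 + 1; = 8; G_4 = 8−1 = 7

6 + 1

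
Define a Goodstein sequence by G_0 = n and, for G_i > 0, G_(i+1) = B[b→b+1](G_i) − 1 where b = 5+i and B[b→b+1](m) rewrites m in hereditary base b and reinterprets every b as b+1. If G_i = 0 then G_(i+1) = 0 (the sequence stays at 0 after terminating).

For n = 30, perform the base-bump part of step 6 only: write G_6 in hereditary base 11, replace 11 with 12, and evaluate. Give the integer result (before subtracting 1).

30 —HB5→ 5^2 + 5 —bump→ 6^2 + 6 = 42 —(−1)→ 41
41 —HB6→ 6^2 + 5 —bump→ 7^2 + 5 = 54 —(−1)→ 53
53 —HB7→ 7^2 + 4 —bump→ 8^2 + 4 = 68 —(−1)→ 67
67 —HB8→ 8^2 + 3 —bump→ 9^2 + 3 = 84 —(−1)→ 83
83 —HB9→ 9^2 + 2 —bump→ 10^2 + 2 = 102 —(−1)→ 101
101 —HB10→ 10^2 + 1 —bump→ 11^2 + 1 = 122 —(−1)→ 121
121 —HB11→ 11^2 —bump→ 12^2 = 144 —(−1)→ 143

144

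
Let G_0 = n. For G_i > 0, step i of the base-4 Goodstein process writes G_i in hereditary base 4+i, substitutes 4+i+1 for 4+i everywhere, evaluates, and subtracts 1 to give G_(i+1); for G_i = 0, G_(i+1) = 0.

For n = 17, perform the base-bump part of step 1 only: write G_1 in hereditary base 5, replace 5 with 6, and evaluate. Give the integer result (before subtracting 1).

(0) 17|_4 = 4^2 + 1 ↦ 5^2 + 1|_5 = 26 ⇒ 25
(1) 25|_5 = 5^2 ↦ 6^2|_6 = 36 ⇒ 35

36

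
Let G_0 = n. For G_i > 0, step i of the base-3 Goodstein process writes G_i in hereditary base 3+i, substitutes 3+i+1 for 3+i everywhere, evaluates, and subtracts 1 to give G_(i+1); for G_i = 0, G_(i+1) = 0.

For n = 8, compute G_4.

i=0: 8 = 2·3 + 2 (b=3); 3→4: 2·4 + 2 = 10; 10−1 = 9
i=1: 9 = 2·4 + 1 (b=4); 4→5: 2·5 + 1 = 11; 11−1 = 10
i=2: 10 = 2·5 (b=5); 5→6: 2·6 = 12; 12−1 = 11
i=3: 11 = 6 + 5 (b=6); 6→7: 7 + 5 = 12; 12−1 = 11
i=4: 11 = 7 + 4 (b=7); 7→8: 8 + 4 = 12; 12−1 = 11

11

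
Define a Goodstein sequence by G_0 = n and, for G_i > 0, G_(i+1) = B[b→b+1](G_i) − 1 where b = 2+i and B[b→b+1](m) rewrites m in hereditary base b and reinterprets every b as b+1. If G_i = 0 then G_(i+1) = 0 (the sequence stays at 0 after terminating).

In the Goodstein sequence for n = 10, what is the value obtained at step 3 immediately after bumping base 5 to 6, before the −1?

279936

G_0=10  [base 2] 2^(2 + 1) + 2  →[2↦3]→  3^(3 + 1) + 3 = 84  −1 ⇒ G_1=83
G_1=83  [base 3] 3^(3 + 1) + 2  →[3↦4]→  4^(4 + 1) + 2 = 1026  −1 ⇒ G_2=1025
G_2=1025  [base 4] 4^(4 + 1) + 1  →[4↦5]→  5^(5 + 1) + 1 = 15626  −1 ⇒ G_3=15625
G_3=15625  [base 5] 5^(5 + 1)  →[5↦6]→  6^(6 + 1) = 279936  −1 ⇒ G_4=279935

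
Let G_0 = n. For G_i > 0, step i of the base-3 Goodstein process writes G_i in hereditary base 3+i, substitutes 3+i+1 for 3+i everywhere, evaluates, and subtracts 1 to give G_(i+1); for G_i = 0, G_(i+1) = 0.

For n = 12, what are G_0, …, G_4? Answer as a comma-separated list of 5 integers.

step 0: 12 = 3^2 + 3; sub 4 for 3: 4^2 + 4; = 20; G_1 = 20−1 = 19
step 1: 19 = 4^2 + 3; sub 5 for 4: 5^2 + 3; = 28; G_2 = 28−1 = 27
step 2: 27 = 5^2 + 2; sub 6 for 5: 6^2 + 2; = 38; G_3 = 38−1 = 37
step 3: 37 = 6^2 + 1; sub 7 for 6: 7^2 + 1; = 50; G_4 = 50−1 = 49

12, 19, 27, 37, 49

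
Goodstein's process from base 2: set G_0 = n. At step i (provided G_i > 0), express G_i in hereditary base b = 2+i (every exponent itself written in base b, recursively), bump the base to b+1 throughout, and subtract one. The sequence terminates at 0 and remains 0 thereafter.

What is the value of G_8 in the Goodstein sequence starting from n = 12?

100000000211

i=0: 12 = 2^(2 + 1) + 2^2 (b=2); 2→3: 3^(3 + 1) + 3^3 = 108; 108−1 = 107
i=1: 107 = 3^(3 + 1) + 2·3^2 + 2·3 + 2 (b=3); 3→4: 4^(4 + 1) + 2·4^2 + 2·4 + 2 = 1066; 1066−1 = 1065
i=2: 1065 = 4^(4 + 1) + 2·4^2 + 2·4 + 1 (b=4); 4→5: 5^(5 + 1) + 2·5^2 + 2·5 + 1 = 15686; 15686−1 = 15685
i=3: 15685 = 5^(5 + 1) + 2·5^2 + 2·5 (b=5); 5→6: 6^(6 + 1) + 2·6^2 + 2·6 = 280020; 280020−1 = 280019
i=4: 280019 = 6^(6 + 1) + 2·6^2 + 6 + 5 (b=6); 6→7: 7^(7 + 1) + 2·7^2 + 7 + 5 = 5764911; 5764911−1 = 5764910
i=5: 5764910 = 7^(7 + 1) + 2·7^2 + 7 + 4 (b=7); 7→8: 8^(8 + 1) + 2·8^2 + 8 + 4 = 134217868; 134217868−1 = 134217867
i=6: 134217867 = 8^(8 + 1) + 2·8^2 + 8 + 3 (b=8); 8→9: 9^(9 + 1) + 2·9^2 + 9 + 3 = 3486784575; 3486784575−1 = 3486784574
i=7: 3486784574 = 9^(9 + 1) + 2·9^2 + 9 + 2 (b=9); 9→10: 10^(10 + 1) + 2·10^2 + 10 + 2 = 100000000212; 100000000212−1 = 100000000211
i=8: 100000000211 = 10^(10 + 1) + 2·10^2 + 10 + 1 (b=10); 10→11: 11^(11 + 1) + 2·11^2 + 11 + 1 = 3138428376975; 3138428376975−1 = 3138428376974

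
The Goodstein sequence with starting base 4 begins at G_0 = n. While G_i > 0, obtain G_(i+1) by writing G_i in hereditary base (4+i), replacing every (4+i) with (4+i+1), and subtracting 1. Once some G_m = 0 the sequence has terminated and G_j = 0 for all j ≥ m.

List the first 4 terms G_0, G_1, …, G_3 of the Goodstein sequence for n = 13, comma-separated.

13, 15, 17, 18

base 4: 13 = 3·4 + 1; at 5: 3·5 + 1 = 16; next = 15
base 5: 15 = 3·5; at 6: 3·6 = 18; next = 17
base 6: 17 = 2·6 + 5; at 7: 2·7 + 5 = 19; next = 18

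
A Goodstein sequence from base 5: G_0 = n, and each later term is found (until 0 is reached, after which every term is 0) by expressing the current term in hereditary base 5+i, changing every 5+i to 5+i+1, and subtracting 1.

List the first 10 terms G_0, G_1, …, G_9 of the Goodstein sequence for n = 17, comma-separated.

17, 19, 21, 23, 24, 25, 26, 27, 28, 29

(0) 17|_5 = 3·5 + 2 ↦ 3·6 + 2|_6 = 20 ⇒ 19
(1) 19|_6 = 3·6 + 1 ↦ 3·7 + 1|_7 = 22 ⇒ 21
(2) 21|_7 = 3·7 ↦ 3·8|_8 = 24 ⇒ 23
(3) 23|_8 = 2·8 + 7 ↦ 2·9 + 7|_9 = 25 ⇒ 24
(4) 24|_9 = 2·9 + 6 ↦ 2·10 + 6|_10 = 26 ⇒ 25
(5) 25|_10 = 2·10 + 5 ↦ 2·11 + 5|_11 = 27 ⇒ 26
(6) 26|_11 = 2·11 + 4 ↦ 2·12 + 4|_12 = 28 ⇒ 27
(7) 27|_12 = 2·12 + 3 ↦ 2·13 + 3|_13 = 29 ⇒ 28
(8) 28|_13 = 2·13 + 2 ↦ 2·14 + 2|_14 = 30 ⇒ 29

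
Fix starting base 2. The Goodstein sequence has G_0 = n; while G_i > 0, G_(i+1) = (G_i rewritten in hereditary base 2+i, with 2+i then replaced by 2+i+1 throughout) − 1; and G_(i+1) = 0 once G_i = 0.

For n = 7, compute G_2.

G_0=7  [base 2] 2^2 + 2 + 1  →[2↦3]→  3^3 + 3 + 1 = 31  −1 ⇒ G_1=30
G_1=30  [base 3] 3^3 + 3  →[3↦4]→  4^4 + 4 = 260  −1 ⇒ G_2=259
G_2=259  [base 4] 4^4 + 3  →[4↦5]→  5^5 + 3 = 3128  −1 ⇒ G_3=3127

259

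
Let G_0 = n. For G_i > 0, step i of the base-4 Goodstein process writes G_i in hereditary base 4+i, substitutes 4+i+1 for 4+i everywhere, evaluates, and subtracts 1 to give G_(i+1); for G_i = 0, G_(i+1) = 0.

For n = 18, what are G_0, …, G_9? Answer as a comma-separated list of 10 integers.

18, 26, 36, 48, 53, 58, 63, 68, 73, 78

G_0=18  [base 4] 4^2 + 2  →[4↦5]→  5^2 + 2 = 27  −1 ⇒ G_1=26
G_1=26  [base 5] 5^2 + 1  →[5↦6]→  6^2 + 1 = 37  −1 ⇒ G_2=36
G_2=36  [base 6] 6^2  →[6↦7]→  7^2 = 49  −1 ⇒ G_3=48
G_3=48  [base 7] 6·7 + 6  →[7↦8]→  6·8 + 6 = 54  −1 ⇒ G_4=53
G_4=53  [base 8] 6·8 + 5  →[8↦9]→  6·9 + 5 = 59  −1 ⇒ G_5=58
G_5=58  [base 9] 6·9 + 4  →[9↦10]→  6·10 + 4 = 64  −1 ⇒ G_6=63
G_6=63  [base 10] 6·10 + 3  →[10↦11]→  6·11 + 3 = 69  −1 ⇒ G_7=68
G_7=68  [base 11] 6·11 + 2  →[11↦12]→  6·12 + 2 = 74  −1 ⇒ G_8=73
G_8=73  [base 12] 6·12 + 1  →[12↦13]→  6·13 + 1 = 79  −1 ⇒ G_9=78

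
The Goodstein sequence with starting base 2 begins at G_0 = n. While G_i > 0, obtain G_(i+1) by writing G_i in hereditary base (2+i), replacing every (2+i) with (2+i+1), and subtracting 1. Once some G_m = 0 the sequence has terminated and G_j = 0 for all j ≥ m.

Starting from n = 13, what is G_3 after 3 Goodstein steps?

G_0=13  [base 2] 2^(2 + 1) + 2^2 + 1  →[2↦3]→  3^(3 + 1) + 3^3 + 1 = 109  −1 ⇒ G_1=108
G_1=108  [base 3] 3^(3 + 1) + 3^3  →[3↦4]→  4^(4 + 1) + 4^4 = 1280  −1 ⇒ G_2=1279
G_2=1279  [base 4] 4^(4 + 1) + 3·4^3 + 3·4^2 + 3·4 + 3  →[4↦5]→  5^(5 + 1) + 3·5^3 + 3·5^2 + 3·5 + 3 = 16093  −1 ⇒ G_3=16092
G_3=16092  [base 5] 5^(5 + 1) + 3·5^3 + 3·5^2 + 3·5 + 2  →[5↦6]→  6^(6 + 1) + 3·6^3 + 3·6^2 + 3·6 + 2 = 280712  −1 ⇒ G_4=280711

16092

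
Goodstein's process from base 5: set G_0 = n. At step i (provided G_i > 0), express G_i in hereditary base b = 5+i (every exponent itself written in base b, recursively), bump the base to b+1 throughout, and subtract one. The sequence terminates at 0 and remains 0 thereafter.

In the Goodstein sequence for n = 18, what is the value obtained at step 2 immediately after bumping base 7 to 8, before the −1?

G_0 = 18. HB_5(18) = 3·5 + 3. Bump = 21. G_1 = 20.
G_1 = 20. HB_6(20) = 3·6 + 2. Bump = 23. G_2 = 22.
G_2 = 22. HB_7(22) = 3·7 + 1. Bump = 25. G_3 = 24.

25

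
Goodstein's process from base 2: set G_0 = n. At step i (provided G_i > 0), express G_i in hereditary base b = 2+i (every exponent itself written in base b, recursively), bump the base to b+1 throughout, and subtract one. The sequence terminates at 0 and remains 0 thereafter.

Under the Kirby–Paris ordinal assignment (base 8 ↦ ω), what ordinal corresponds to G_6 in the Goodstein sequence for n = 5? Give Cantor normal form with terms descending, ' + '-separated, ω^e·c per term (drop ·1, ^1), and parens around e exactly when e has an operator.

G_0=5  [base 2] 2^2 + 1  →[2↦3]→  3^3 + 1 = 28  −1 ⇒ G_1=27
G_1=27  [base 3] 3^3  →[3↦4]→  4^4 = 256  −1 ⇒ G_2=255
G_2=255  [base 4] 3·4^3 + 3·4^2 + 3·4 + 3  →[4↦5]→  3·5^3 + 3·5^2 + 3·5 + 3 = 468  −1 ⇒ G_3=467
G_3=467  [base 5] 3·5^3 + 3·5^2 + 3·5 + 2  →[5↦6]→  3·6^3 + 3·6^2 + 3·6 + 2 = 776  −1 ⇒ G_4=775
G_4=775  [base 6] 3·6^3 + 3·6^2 + 3·6 + 1  →[6↦7]→  3·7^3 + 3·7^2 + 3·7 + 1 = 1198  −1 ⇒ G_5=1197
G_5=1197  [base 7] 3·7^3 + 3·7^2 + 3·7  →[7↦8]→  3·8^3 + 3·8^2 + 3·8 = 1752  −1 ⇒ G_6=1751
G_6=1751  [base 8] 3·8^3 + 3·8^2 + 2·8 + 7  →[8↦9]→  3·9^3 + 3·9^2 + 2·9 + 7 = 2455  −1 ⇒ G_7=2454

ω^3·3 + ω^2·3 + ω·2 + 7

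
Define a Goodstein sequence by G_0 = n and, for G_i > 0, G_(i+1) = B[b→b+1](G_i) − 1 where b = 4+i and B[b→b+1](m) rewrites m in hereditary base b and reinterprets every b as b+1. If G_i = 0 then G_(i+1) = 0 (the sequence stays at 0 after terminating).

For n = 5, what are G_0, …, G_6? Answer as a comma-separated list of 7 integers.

5, 5, 5, 4, 3, 2, 1

5 —HB4→ 4 + 1 —bump→ 5 + 1 = 6 —(−1)→ 5
5 —HB5→ 5 —bump→ 6 = 6 —(−1)→ 5
5 —HB6→ 5 —bump→ 5 = 5 —(−1)→ 4
4 —HB7→ 4 —bump→ 4 = 4 —(−1)→ 3
3 —HB8→ 3 —bump→ 3 = 3 —(−1)→ 2
2 —HB9→ 2 —bump→ 2 = 2 —(−1)→ 1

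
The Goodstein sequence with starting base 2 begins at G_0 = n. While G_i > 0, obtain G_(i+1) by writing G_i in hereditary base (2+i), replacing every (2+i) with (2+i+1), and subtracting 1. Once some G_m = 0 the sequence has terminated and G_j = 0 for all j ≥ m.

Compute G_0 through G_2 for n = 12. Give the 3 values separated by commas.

base 2: 12 = 2^(2 + 1) + 2^2; at 3: 3^(3 + 1) + 3^3 = 108; next = 107
base 3: 107 = 3^(3 + 1) + 2·3^2 + 2·3 + 2; at 4: 4^(4 + 1) + 2·4^2 + 2·4 + 2 = 1066; next = 1065

12, 107, 1065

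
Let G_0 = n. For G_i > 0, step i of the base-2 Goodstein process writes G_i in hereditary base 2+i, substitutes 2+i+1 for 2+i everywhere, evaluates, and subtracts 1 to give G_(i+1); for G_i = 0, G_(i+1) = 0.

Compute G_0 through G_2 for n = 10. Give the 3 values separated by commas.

10, 83, 1025

G_0=10  [base 2] 2^(2 + 1) + 2  →[2↦3]→  3^(3 + 1) + 3 = 84  −1 ⇒ G_1=83
G_1=83  [base 3] 3^(3 + 1) + 2  →[3↦4]→  4^(4 + 1) + 2 = 1026  −1 ⇒ G_2=1025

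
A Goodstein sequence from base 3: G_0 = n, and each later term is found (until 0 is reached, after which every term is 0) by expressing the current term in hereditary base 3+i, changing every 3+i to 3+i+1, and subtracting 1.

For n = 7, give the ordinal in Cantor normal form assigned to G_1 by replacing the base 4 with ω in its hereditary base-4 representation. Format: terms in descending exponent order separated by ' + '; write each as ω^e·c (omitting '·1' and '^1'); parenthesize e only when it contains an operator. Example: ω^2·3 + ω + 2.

ω·2

G_0=7  [base 3] 2·3 + 1  →[3↦4]→  2·4 + 1 = 9  −1 ⇒ G_1=8
G_1=8  [base 4] 2·4  →[4↦5]→  2·5 = 10  −1 ⇒ G_2=9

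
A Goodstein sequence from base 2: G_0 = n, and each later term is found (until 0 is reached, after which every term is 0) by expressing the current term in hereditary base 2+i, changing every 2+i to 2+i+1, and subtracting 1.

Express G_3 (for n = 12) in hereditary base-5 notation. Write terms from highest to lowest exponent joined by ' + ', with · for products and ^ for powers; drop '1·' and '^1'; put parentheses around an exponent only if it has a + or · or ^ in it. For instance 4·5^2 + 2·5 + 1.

i=0: 12 = 2^(2 + 1) + 2^2 (b=2); 2→3: 3^(3 + 1) + 3^3 = 108; 108−1 = 107
i=1: 107 = 3^(3 + 1) + 2·3^2 + 2·3 + 2 (b=3); 3→4: 4^(4 + 1) + 2·4^2 + 2·4 + 2 = 1066; 1066−1 = 1065
i=2: 1065 = 4^(4 + 1) + 2·4^2 + 2·4 + 1 (b=4); 4→5: 5^(5 + 1) + 2·5^2 + 2·5 + 1 = 15686; 15686−1 = 15685
i=3: 15685 = 5^(5 + 1) + 2·5^2 + 2·5 (b=5); 5→6: 6^(6 + 1) + 2·6^2 + 2·6 = 280020; 280020−1 = 280019

5^(5 + 1) + 2·5^2 + 2·5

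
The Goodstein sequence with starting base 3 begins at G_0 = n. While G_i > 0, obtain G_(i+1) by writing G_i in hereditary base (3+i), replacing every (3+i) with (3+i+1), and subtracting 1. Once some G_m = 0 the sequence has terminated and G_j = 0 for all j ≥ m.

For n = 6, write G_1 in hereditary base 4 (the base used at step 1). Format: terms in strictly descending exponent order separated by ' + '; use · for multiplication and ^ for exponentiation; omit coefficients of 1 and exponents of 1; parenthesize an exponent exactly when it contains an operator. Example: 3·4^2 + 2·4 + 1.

4 + 3

G_0 = 6. HB_3(6) = 2·3. Bump = 8. G_1 = 7.
G_1 = 7. HB_4(7) = 4 + 3. Bump = 8. G_2 = 7.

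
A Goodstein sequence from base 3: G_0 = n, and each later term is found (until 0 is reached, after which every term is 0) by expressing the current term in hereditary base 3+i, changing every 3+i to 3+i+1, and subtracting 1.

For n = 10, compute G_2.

24

i=0: 10 = 3^2 + 1 (b=3); 3→4: 4^2 + 1 = 17; 17−1 = 16
i=1: 16 = 4^2 (b=4); 4→5: 5^2 = 25; 25−1 = 24
i=2: 24 = 4·5 + 4 (b=5); 5→6: 4·6 + 4 = 28; 28−1 = 27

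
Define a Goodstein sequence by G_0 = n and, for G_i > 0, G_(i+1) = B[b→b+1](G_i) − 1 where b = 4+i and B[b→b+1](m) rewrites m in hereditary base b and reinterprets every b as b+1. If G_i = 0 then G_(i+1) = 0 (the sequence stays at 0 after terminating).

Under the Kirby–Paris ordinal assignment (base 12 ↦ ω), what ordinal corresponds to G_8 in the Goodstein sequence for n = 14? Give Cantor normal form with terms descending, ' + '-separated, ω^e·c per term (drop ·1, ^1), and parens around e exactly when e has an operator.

[0] 14 ≡ 3·4 + 2 (base 4). Lift 5: 17. −1: 16.
[1] 16 ≡ 3·5 + 1 (base 5). Lift 6: 19. −1: 18.
[2] 18 ≡ 3·6 (base 6). Lift 7: 21. −1: 20.
[3] 20 ≡ 2·7 + 6 (base 7). Lift 8: 22. −1: 21.
[4] 21 ≡ 2·8 + 5 (base 8). Lift 9: 23. −1: 22.
[5] 22 ≡ 2·9 + 4 (base 9). Lift 10: 24. −1: 23.
[6] 23 ≡ 2·10 + 3 (base 10). Lift 11: 25. −1: 24.
[7] 24 ≡ 2·11 + 2 (base 11). Lift 12: 26. −1: 25.

ω·2 + 1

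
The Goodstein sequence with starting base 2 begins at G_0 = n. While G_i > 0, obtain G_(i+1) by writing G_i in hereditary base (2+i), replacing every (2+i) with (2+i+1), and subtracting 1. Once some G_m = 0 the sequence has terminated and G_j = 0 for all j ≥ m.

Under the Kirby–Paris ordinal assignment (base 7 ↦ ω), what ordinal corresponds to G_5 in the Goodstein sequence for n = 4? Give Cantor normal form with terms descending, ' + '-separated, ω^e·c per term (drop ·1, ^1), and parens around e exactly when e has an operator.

base 2: 4 = 2^2; at 3: 3^3 = 27; next = 26
base 3: 26 = 2·3^2 + 2·3 + 2; at 4: 2·4^2 + 2·4 + 2 = 42; next = 41
base 4: 41 = 2·4^2 + 2·4 + 1; at 5: 2·5^2 + 2·5 + 1 = 61; next = 60
base 5: 60 = 2·5^2 + 2·5; at 6: 2·6^2 + 2·6 = 84; next = 83
base 6: 83 = 2·6^2 + 6 + 5; at 7: 2·7^2 + 7 + 5 = 110; next = 109

ω^2·2 + ω + 4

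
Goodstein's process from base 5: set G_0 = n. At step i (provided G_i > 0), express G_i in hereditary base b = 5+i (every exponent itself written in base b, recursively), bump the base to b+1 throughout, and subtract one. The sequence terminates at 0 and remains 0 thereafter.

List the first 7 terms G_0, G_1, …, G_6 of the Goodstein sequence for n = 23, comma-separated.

G_0=23  [base 5] 4·5 + 3  →[5↦6]→  4·6 + 3 = 27  −1 ⇒ G_1=26
G_1=26  [base 6] 4·6 + 2  →[6↦7]→  4·7 + 2 = 30  −1 ⇒ G_2=29
G_2=29  [base 7] 4·7 + 1  →[7↦8]→  4·8 + 1 = 33  −1 ⇒ G_3=32
G_3=32  [base 8] 4·8  →[8↦9]→  4·9 = 36  −1 ⇒ G_4=35
G_4=35  [base 9] 3·9 + 8  →[9↦10]→  3·10 + 8 = 38  −1 ⇒ G_5=37
G_5=37  [base 10] 3·10 + 7  →[10↦11]→  3·11 + 7 = 40  −1 ⇒ G_6=39

23, 26, 29, 32, 35, 37, 39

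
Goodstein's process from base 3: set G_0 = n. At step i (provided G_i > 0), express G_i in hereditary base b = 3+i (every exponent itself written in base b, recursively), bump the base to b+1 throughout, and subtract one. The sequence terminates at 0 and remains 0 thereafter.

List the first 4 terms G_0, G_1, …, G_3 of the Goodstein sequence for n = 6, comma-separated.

6, 7, 7, 7

G_0=6  [base 3] 2·3  →[3↦4]→  2·4 = 8  −1 ⇒ G_1=7
G_1=7  [base 4] 4 + 3  →[4↦5]→  5 + 3 = 8  −1 ⇒ G_2=7
G_2=7  [base 5] 5 + 2  →[5↦6]→  6 + 2 = 8  −1 ⇒ G_3=7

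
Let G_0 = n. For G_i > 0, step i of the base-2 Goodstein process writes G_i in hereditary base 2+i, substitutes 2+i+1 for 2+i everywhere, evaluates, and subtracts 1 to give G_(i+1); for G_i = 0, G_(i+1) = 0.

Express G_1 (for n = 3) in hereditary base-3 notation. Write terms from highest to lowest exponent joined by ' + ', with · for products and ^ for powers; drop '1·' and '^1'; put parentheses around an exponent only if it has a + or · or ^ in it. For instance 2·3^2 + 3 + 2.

G_0 = 3. HB_2(3) = 2 + 1. Bump = 4. G_1 = 3.
G_1 = 3. HB_3(3) = 3. Bump = 4. G_2 = 3.

3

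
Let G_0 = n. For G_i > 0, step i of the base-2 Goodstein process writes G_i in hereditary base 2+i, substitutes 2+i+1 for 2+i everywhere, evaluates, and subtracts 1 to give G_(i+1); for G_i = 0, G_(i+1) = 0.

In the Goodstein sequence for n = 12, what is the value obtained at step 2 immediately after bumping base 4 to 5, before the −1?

15686

i=0: 12 = 2^(2 + 1) + 2^2 (b=2); 2→3: 3^(3 + 1) + 3^3 = 108; 108−1 = 107
i=1: 107 = 3^(3 + 1) + 2·3^2 + 2·3 + 2 (b=3); 3→4: 4^(4 + 1) + 2·4^2 + 2·4 + 2 = 1066; 1066−1 = 1065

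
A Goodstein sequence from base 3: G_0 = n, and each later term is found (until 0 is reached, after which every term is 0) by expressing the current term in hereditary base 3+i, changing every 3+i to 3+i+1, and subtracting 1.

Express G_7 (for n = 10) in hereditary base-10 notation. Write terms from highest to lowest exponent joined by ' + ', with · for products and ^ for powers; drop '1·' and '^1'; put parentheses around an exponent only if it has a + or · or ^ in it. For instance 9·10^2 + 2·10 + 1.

[0] 10 ≡ 3^2 + 1 (base 3). Lift 4: 17. −1: 16.
[1] 16 ≡ 4^2 (base 4). Lift 5: 25. −1: 24.
[2] 24 ≡ 4·5 + 4 (base 5). Lift 6: 28. −1: 27.
[3] 27 ≡ 4·6 + 3 (base 6). Lift 7: 31. −1: 30.
[4] 30 ≡ 4·7 + 2 (base 7). Lift 8: 34. −1: 33.
[5] 33 ≡ 4·8 + 1 (base 8). Lift 9: 37. −1: 36.
[6] 36 ≡ 4·9 (base 9). Lift 10: 40. −1: 39.
[7] 39 ≡ 3·10 + 9 (base 10). Lift 11: 42. −1: 41.

3·10 + 9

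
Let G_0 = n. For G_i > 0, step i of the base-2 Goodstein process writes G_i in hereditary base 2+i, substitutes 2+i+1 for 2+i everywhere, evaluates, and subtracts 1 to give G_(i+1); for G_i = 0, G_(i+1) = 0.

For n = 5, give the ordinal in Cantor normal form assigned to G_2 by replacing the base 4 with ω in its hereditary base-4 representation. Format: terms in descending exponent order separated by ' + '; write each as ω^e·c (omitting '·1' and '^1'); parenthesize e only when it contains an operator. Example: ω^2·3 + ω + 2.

base 2: 5 = 2^2 + 1; at 3: 3^3 + 1 = 28; next = 27
base 3: 27 = 3^3; at 4: 4^4 = 256; next = 255
base 4: 255 = 3·4^3 + 3·4^2 + 3·4 + 3; at 5: 3·5^3 + 3·5^2 + 3·5 + 3 = 468; next = 467

ω^3·3 + ω^2·3 + ω·3 + 3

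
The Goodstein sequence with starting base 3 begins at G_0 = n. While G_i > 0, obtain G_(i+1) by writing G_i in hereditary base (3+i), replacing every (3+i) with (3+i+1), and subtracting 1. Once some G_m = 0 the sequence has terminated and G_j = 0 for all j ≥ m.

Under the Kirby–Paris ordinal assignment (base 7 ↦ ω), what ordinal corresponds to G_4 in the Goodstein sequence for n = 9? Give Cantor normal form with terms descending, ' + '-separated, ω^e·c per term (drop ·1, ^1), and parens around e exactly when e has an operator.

ω·3

base 3: 9 = 3^2; at 4: 4^2 = 16; next = 15
base 4: 15 = 3·4 + 3; at 5: 3·5 + 3 = 18; next = 17
base 5: 17 = 3·5 + 2; at 6: 3·6 + 2 = 20; next = 19
base 6: 19 = 3·6 + 1; at 7: 3·7 + 1 = 22; next = 21
base 7: 21 = 3·7; at 8: 3·8 = 24; next = 23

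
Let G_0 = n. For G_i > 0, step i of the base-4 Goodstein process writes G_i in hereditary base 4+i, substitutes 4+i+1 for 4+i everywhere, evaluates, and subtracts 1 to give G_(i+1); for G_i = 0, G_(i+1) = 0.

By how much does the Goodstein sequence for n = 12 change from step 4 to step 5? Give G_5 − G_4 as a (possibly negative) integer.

1

base 4: 12 = 3·4; at 5: 3·5 = 15; next = 14
base 5: 14 = 2·5 + 4; at 6: 2·6 + 4 = 16; next = 15
base 6: 15 = 2·6 + 3; at 7: 2·7 + 3 = 17; next = 16
base 7: 16 = 2·7 + 2; at 8: 2·8 + 2 = 18; next = 17
base 8: 17 = 2·8 + 1; at 9: 2·9 + 1 = 19; next = 18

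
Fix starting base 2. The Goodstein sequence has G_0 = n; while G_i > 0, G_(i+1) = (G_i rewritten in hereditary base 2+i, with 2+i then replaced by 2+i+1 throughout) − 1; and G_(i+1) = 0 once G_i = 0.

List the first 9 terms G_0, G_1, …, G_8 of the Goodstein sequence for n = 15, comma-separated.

G_0 = 15. HB_2(15) = 2^(2 + 1) + 2^2 + 2 + 1. Bump = 112. G_1 = 111.
G_1 = 111. HB_3(111) = 3^(3 + 1) + 3^3 + 3. Bump = 1284. G_2 = 1283.
G_2 = 1283. HB_4(1283) = 4^(4 + 1) + 4^4 + 3. Bump = 18753. G_3 = 18752.
G_3 = 18752. HB_5(18752) = 5^(5 + 1) + 5^5 + 2. Bump = 326594. G_4 = 326593.
G_4 = 326593. HB_6(326593) = 6^(6 + 1) + 6^6 + 1. Bump = 6588345. G_5 = 6588344.
G_5 = 6588344. HB_7(6588344) = 7^(7 + 1) + 7^7. Bump = 150994944. G_6 = 150994943.
G_6 = 150994943. HB_8(150994943) = 8^(8 + 1) + 7·8^7 + 7·8^6 + 7·8^5 + 7·8^4 + 7·8^3 + 7·8^2 + 7·8 + 7. Bump = 3524450281. G_7 = 3524450280.
G_7 = 3524450280. HB_9(3524450280) = 9^(9 + 1) + 7·9^7 + 7·9^6 + 7·9^5 + 7·9^4 + 7·9^3 + 7·9^2 + 7·9 + 6. Bump = 100077777776. G_8 = 100077777775.

15, 111, 1283, 18752, 326593, 6588344, 150994943, 3524450280, 100077777775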